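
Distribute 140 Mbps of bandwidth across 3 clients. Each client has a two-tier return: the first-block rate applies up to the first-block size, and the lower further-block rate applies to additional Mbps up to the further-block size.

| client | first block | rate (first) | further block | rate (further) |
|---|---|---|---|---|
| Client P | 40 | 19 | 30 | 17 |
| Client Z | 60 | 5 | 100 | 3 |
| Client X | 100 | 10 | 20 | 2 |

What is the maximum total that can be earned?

Rank every tier by rate: Client P/tier1 19 > Client P/tier2 17 > Client X/tier1 10 > Client Z/tier1 5 > Client Z/tier2 3 > Client X/tier2 2.
Client P tier1 at 19: fill all 40 ; 100 left.
Fill Client P tier2 block (30 at 17) ; 70 left.
70 remain; put them into Client X tier1 at 10.
Total = 19×40 + 17×30 + 10×70 = 1970.

1970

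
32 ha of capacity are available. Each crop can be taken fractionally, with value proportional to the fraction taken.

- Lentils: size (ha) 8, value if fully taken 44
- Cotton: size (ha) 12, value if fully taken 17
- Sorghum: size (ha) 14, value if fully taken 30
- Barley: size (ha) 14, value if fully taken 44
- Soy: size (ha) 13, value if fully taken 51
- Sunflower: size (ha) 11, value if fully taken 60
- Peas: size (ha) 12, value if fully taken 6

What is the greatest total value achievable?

Rank by value-to-size ratio: Lentils 44/8≈5.5, Sunflower 60/11≈5.45, Soy 51/13≈3.92, Barley 44/14≈3.14, Sorghum 30/14≈2.14, Cotton 17/12≈1.42, Peas 6/12≈0.5.
All 8 ha of Lentils fit (value 44) — 24 remain.
Sunflower: take in full, 11 ha for value 60 — 13 left.
Soy: take in full, 13 ha for value 51 — 0 left.
Total value = 155.

155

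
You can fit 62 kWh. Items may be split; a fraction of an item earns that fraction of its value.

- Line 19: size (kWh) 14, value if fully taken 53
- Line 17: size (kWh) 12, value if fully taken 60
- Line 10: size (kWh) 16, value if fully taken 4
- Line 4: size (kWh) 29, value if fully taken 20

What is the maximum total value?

134.75

Best value per unit of size first: Line 17 60/12≈5, Line 19 53/14≈3.79, Line 4 20/29≈0.69, Line 10 4/16≈0.25.
Take all of Line 17 (12 kWh, value 60) — 50 kWh left.
Line 19: take in full, 14 kWh for value 53 — 36 left.
Take all of Line 4 (29 kWh, value 20) — 7 kWh left.
Only 7 kWh remain; take 7/16 of Line 10 for value 4×7/16 = 1.75.
Total value = 134.75.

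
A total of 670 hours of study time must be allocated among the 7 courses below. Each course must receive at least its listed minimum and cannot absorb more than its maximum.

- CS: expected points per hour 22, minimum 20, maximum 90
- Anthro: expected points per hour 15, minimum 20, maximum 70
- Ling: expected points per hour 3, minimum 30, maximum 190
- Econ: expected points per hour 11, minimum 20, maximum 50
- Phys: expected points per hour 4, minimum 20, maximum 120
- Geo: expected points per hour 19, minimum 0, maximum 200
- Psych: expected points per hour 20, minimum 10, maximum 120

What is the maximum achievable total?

Meeting every minimum uses 20+20+30+20+20+0+10 = 120 hours, leaving 550.
Highest expected points per hour first: CS 22 > Psych 20 > Geo 19 > Anthro 15 > Econ 11 > Phys 4 > Ling 3.
Give CS 70 more to hit its cap of 90 → 480 left.
Psych takes 110 more to reach its cap of 120 → 370 left.
Geo: +200 to 200 (cap) → 170 left.
Anthro: +50 to 70 (cap) → 120 left.
Give Econ 30 more to hit its cap of 50 → 90 left.
Only 90 left; Phys takes them to reach 110.
Total = 22×90 + 15×70 + 3×30 + 11×50 + 4×110 + 19×200 + 20×120 = 10310.

10310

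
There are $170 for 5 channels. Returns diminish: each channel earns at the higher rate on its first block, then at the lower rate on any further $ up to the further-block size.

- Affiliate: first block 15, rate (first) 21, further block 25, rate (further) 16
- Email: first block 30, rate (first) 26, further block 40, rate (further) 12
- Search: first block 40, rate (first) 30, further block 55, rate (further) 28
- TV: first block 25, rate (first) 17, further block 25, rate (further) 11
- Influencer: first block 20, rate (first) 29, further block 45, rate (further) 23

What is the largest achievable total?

Rank every tier by rate: Search/first 30 > Influencer/first 29 > Search/second 28 > Email/first 26 > Influencer/second 23 > Affiliate/first 21 > TV/first 17 > Affiliate/second 16 > Email/second 12 > TV/second 11.
Fill Search first block (40 at 30) ; 130 left.
Fill Influencer first block (20 at 29) ; 110 left.
Fill Search second block (55 at 28) ; 55 left.
Fill Email first block (30 at 26) ; 25 left.
25 remain; put them into Influencer second at 23.
Total = 30×40 + 29×20 + 28×55 + 26×30 + 23×25 = 4675.

4675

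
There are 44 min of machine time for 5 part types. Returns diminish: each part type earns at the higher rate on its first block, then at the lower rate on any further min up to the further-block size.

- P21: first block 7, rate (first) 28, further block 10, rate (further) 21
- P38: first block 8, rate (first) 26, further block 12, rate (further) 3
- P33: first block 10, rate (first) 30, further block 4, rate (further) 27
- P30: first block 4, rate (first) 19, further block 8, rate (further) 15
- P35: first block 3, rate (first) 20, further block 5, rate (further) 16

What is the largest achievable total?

1120

Treat each block as its own option and order by rate: P33/tier1 30 > P21/tier1 28 > P33/tier2 27 > P38/tier1 26 > P21/tier2 21 > P35/tier1 20 > P30/tier1 19 > P35/tier2 16 > P30/tier2 15 > P38/tier2 3.
P33/tier1 (30): +10 ; 34 left.
P21 tier1 at 28: fill all 7 ; 27 left.
P33 tier2 at 27: fill all 4 ; 23 left.
P38/tier1 (26): +8 ; 15 left.
P21/tier2 (21): +10 ; 5 left.
P35 tier1 at 20: fill all 3 ; 2 left.
2 remain; put them into P30 tier1 at 19.
Total = 30×10 + 28×7 + 27×4 + 26×8 + 21×10 + 20×3 + 19×2 = 1120.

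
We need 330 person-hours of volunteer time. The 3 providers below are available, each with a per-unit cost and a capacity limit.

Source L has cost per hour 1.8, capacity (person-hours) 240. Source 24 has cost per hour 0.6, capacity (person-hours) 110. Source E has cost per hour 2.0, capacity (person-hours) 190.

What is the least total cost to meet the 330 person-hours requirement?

Cheapest first:
Source 24 (0.6): use full 110 — 220 person-hours to go.
Take 220 from Source L at 1.8 to finish.
Source E: unused.
Cost = 110×0.6 + 220×1.8 = 462.

462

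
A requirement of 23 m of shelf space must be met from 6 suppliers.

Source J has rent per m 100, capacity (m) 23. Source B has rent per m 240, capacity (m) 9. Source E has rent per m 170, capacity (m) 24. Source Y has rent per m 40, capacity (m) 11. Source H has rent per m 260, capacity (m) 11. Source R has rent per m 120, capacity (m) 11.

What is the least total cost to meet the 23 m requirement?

Cheapest first:
Source Y (40): use full 11 — 12 m to go.
Source J (100): take the remaining 12 — done.
Source R, Source E, Source B, Source H: unused.
Cost = 11×40 + 12×100 = 1640.

1640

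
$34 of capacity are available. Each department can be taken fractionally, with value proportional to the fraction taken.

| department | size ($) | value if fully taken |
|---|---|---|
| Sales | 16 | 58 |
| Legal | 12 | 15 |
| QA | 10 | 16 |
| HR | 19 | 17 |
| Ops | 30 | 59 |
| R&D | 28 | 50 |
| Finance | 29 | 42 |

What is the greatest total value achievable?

93.4

Sort by value density: Sales 58/16≈3.62, Ops 59/30≈1.97, R&D 50/28≈1.79, QA 16/10≈1.6, Finance 42/29≈1.45, Legal 15/12≈1.25, HR 17/19≈0.895.
Sales: take in full, 16 $ for value 58 ; 18 left.
Fill the last 18 $ with part of Ops: 18/30 of it earns 35.4.
Total value = 93.4.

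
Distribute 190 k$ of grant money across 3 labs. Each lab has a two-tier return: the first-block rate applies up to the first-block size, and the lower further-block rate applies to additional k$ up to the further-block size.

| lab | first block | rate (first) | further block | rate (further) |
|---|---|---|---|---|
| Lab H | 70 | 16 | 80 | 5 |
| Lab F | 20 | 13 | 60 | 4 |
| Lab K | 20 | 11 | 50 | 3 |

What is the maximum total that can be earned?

Rank every tier by rate: Lab H/tier1 16 > Lab F/tier1 13 > Lab K/tier1 11 > Lab H/tier2 5 > Lab F/tier2 4 > Lab K/tier2 3.
Lab H/tier1 (16): +70 — 120 left.
Lab F tier1 at 13: fill all 20 — 100 left.
Fill Lab K tier1 block (20 at 11) — 80 left.
Fill Lab H tier2 block (80 at 5) — 0 left.
Total = 16×70 + 13×20 + 11×20 + 5×80 = 2000.

2000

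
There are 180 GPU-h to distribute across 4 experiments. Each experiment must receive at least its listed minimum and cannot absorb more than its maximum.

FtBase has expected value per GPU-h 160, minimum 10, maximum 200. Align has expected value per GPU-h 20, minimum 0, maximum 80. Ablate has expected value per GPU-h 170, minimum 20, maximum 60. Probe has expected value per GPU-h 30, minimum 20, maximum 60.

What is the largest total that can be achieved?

Meeting every minimum uses 10+0+20+20 = 50 GPU-h, leaving 130.
Rank by expected value per GPU-h: Ablate 170 > FtBase 160 > Probe 30 > Align 20.
Ablate: +40 to 60 (cap) ; 90 left.
Only 90 left; FtBase takes them to reach 100.
Total = 160×100 + 170×60 + 30×20 = 26800.

26800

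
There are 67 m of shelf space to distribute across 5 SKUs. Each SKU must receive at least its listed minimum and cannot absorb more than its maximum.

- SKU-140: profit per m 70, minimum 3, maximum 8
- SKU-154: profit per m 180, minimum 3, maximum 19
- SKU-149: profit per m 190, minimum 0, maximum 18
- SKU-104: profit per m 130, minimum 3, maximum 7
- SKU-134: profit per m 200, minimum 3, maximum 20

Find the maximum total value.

Meeting every minimum uses 3+3+0+3+3 = 12 m, leaving 55.
Highest profit per m first: SKU-134 200 > SKU-149 190 > SKU-154 180 > SKU-104 130 > SKU-140 70.
SKU-134 takes 17 more to reach its cap of 20 — 38 left.
Give SKU-149 18 more to hit its cap of 18 — 20 left.
Give SKU-154 16 more to hit its cap of 19 — 4 left.
SKU-104: +4 to 7 (cap) — 0 left.
Total = 70×3 + 180×19 + 190×18 + 130×7 + 200×20 = 11960.

11960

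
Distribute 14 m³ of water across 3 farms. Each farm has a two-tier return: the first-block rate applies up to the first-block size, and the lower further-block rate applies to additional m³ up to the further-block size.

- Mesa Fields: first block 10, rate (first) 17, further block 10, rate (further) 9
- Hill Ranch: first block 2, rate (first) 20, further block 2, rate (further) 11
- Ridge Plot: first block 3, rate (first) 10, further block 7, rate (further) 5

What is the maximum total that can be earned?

Order all 6 blocks by rate: Hill Ranch/T1 20 > Mesa Fields/T1 17 > Hill Ranch/T2 11 > Ridge Plot/T1 10 > Mesa Fields/T2 9 > Ridge Plot/T2 5.
Hill Ranch/T1 (20): +2 → 12 left.
Mesa Fields/T1 (17): +10 → 2 left.
Fill Hill Ranch T2 block (2 at 11) → 0 left.
Total = 20×2 + 17×10 + 11×2 = 232.

232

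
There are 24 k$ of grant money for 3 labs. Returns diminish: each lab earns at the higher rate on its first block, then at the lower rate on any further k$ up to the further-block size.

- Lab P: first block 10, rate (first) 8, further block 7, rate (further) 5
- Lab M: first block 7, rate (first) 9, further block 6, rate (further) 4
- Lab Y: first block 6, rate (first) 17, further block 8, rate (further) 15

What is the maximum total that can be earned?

Order all 6 blocks by rate: Lab Y/T1 17 > Lab Y/T2 15 > Lab M/T1 9 > Lab P/T1 8 > Lab P/T2 5 > Lab M/T2 4.
Fill Lab Y T1 block (6 at 17) — 18 left.
Lab Y/T2 (15): +8 — 10 left.
Lab M/T1 (9): +7 — 3 left.
3 remain; put them into Lab P T1 at 8.
Total = 17×6 + 15×8 + 9×7 + 8×3 = 309.

309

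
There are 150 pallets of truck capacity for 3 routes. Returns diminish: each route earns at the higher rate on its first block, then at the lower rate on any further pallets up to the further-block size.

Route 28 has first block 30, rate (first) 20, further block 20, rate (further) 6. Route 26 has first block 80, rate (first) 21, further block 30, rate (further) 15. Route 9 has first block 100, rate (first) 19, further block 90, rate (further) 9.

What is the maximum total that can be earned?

Rank every tier by rate: Route 26/T1 21 > Route 28/T1 20 > Route 9/T1 19 > Route 26/T2 15 > Route 9/T2 9 > Route 28/T2 6.
Route 26 T1 at 21: fill all 80 — 70 left.
Route 28/T1 (20): +30 — 40 left.
40 remain; put them into Route 9 T1 at 19.
Total = 21×80 + 20×30 + 19×40 = 3040.

3040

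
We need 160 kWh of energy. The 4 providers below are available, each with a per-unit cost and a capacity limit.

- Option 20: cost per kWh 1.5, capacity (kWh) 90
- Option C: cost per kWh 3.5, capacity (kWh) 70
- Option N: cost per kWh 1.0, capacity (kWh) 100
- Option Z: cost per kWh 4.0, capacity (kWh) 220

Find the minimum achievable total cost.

190

Cheapest first:
Take 100 from Option N at 1.0 → need 60 more.
Option 20 at 1.5: take 60 of its 90 → requirement met.
Option C, Option Z: unused.
Cost = 100×1.0 + 60×1.5 = 190.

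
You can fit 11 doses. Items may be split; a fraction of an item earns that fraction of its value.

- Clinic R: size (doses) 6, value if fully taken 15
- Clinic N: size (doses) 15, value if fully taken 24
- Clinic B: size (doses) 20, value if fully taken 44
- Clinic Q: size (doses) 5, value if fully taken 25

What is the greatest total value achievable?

40

Best value per unit of size first: Clinic Q 25/5≈5, Clinic R 15/6≈2.5, Clinic B 44/20≈2.2, Clinic N 24/15≈1.6.
Clinic Q: take in full, 5 doses for value 25 → 6 left.
All 6 doses of Clinic R fit (value 15) → 0 remain.
Total value = 40.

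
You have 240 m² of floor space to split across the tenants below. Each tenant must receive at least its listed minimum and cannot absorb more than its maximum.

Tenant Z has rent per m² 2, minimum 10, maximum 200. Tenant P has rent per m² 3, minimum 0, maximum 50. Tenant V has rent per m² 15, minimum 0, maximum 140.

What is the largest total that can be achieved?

2350

Meeting every minimum uses 10+0+0 = 10 m², leaving 230.
Rank by rent per m²: Tenant V 15 > Tenant P 3 > Tenant Z 2.
Give Tenant V 140 more to hit its cap of 140 — 90 left.
Give Tenant P 50 more to hit its cap of 50 — 40 left.
Only 40 left; Tenant Z takes them to reach 50.
Total = 2×50 + 3×50 + 15×140 = 2350.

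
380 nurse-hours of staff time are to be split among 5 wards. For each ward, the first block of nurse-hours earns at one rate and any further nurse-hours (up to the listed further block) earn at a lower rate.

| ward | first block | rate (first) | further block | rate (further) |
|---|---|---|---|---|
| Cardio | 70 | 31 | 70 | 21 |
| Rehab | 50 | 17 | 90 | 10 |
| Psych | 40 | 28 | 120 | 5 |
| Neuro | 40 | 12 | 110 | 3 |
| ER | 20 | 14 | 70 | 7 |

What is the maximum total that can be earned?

7270

Rank every tier by rate: Cardio/T1 31 > Psych/T1 28 > Cardio/T2 21 > Rehab/T1 17 > ER/T1 14 > Neuro/T1 12 > Rehab/T2 10 > ER/T2 7 > Psych/T2 5 > Neuro/T2 3.
Fill Cardio T1 block (70 at 31) — 310 left.
Psych/T1 (28): +40 — 270 left.
Fill Cardio T2 block (70 at 21) — 200 left.
Rehab/T1 (17): +50 — 150 left.
ER/T1 (14): +20 — 130 left.
Neuro T1 at 12: fill all 40 — 90 left.
Rehab T2 at 10: fill all 90 — 0 left.
Total = 31×70 + 28×40 + 21×70 + 17×50 + 14×20 + 12×40 + 10×90 = 7270.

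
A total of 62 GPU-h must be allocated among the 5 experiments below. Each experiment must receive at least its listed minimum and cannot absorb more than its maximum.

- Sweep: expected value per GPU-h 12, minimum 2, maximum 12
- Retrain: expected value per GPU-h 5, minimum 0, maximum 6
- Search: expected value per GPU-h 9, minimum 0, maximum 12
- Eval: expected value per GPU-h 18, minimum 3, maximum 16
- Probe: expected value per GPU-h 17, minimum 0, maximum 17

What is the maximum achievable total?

854

Meeting every minimum uses 2+0+0+3+0 = 5 GPU-h, leaving 57.
Rank by expected value per GPU-h: Eval 18 > Probe 17 > Sweep 12 > Search 9 > Retrain 5.
Eval: +13 to 16 (cap) → 44 left.
Probe takes 17 more to reach its cap of 17 → 27 left.
Sweep: +10 to 12 (cap) → 17 left.
Search: +12 to 12 (cap) → 5 left.
Retrain: +5 (room for 6) → 5. Pool exhausted.
Total = 12×12 + 5×5 + 9×12 + 18×16 + 17×17 = 854.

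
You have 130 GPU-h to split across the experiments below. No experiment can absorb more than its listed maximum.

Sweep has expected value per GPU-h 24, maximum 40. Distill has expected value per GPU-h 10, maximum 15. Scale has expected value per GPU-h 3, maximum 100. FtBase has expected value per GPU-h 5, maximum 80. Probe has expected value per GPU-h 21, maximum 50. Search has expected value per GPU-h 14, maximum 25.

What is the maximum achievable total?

Highest expected value per GPU-h first: Sweep 24 > Probe 21 > Search 14 > Distill 10 > FtBase 5 > Scale 3.
Give Sweep 40 to hit its cap of 40 — 90 left.
Probe takes 50 to reach its cap of 50 — 40 left.
Give Search 25 to hit its cap of 25 — 15 left.
Distill: +15 to 15 (cap) — 0 left.
Total = 24×40 + 10×15 + 21×50 + 14×25 = 2510.

2510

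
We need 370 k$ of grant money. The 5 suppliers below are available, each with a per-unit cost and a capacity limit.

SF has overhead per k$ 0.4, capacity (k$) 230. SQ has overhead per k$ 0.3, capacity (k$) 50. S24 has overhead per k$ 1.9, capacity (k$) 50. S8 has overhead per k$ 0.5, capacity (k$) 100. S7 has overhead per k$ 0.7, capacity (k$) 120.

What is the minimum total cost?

Cheapest first:
SQ at 0.3: take all 50 k$ → 320 still needed.
SF (0.4): use full 230 → 90 k$ to go.
S8 at 0.5: take 90 of its 100 → requirement met.
S7, S24: unused.
Cost = 50×0.3 + 230×0.4 + 90×0.5 = 152.

152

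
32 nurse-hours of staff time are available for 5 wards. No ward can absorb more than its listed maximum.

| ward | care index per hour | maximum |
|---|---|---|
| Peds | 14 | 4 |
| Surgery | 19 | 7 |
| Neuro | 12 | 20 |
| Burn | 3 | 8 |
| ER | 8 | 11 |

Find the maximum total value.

437

Highest care index per hour first: Surgery 19 > Peds 14 > Neuro 12 > ER 8 > Burn 3.
Surgery takes 7 to reach its cap of 7 — 25 left.
Peds: +4 to 4 (cap) — 21 left.
Neuro takes 20 to reach its cap of 20 — 1 left.
ER has room for 11 but only 1 remain, so it gets 1.
Total = 14×4 + 19×7 + 12×20 + 8×1 = 437.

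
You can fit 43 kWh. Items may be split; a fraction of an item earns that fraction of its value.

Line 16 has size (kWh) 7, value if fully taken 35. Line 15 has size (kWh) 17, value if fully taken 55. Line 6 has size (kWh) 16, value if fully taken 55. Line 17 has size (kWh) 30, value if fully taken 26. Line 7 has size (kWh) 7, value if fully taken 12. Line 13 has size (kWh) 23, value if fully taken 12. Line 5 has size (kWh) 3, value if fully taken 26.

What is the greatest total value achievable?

171

Best value per unit of size first: Line 5 26/3≈8.67, Line 16 35/7≈5, Line 6 55/16≈3.44, Line 15 55/17≈3.24, Line 7 12/7≈1.71, Line 17 26/30≈0.867, Line 13 12/23≈0.522.
All 3 kWh of Line 5 fit (value 26) ; 40 remain.
Take all of Line 16 (7 kWh, value 35) ; 33 kWh left.
Line 6: take in full, 16 kWh for value 55 ; 17 left.
All 17 kWh of Line 15 fit (value 55) ; 0 remain.
Total value = 171.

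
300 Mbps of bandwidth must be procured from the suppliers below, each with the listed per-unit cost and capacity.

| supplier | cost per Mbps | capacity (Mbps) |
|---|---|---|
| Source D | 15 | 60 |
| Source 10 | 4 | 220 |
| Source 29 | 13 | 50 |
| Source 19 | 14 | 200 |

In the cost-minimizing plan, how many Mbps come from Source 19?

Cheapest first:
Source 10 (4): use full 220 → 80 Mbps to go.
Take 50 from Source 29 at 13 → need 30 more.
Take 30 from Source 19 at 14 to finish.
Source D: unused.

30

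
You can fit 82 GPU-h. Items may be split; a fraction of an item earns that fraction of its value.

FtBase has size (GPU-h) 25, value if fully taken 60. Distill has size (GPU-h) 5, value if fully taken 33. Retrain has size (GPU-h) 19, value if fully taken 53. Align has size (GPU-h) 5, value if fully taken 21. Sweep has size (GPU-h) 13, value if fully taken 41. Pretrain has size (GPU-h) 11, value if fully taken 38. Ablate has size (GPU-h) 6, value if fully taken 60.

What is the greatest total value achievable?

Rank by value-to-size ratio: Ablate 60/6≈10, Distill 33/5≈6.6, Align 21/5≈4.2, Pretrain 38/11≈3.45, Sweep 41/13≈3.15, Retrain 53/19≈2.79, FtBase 60/25≈2.4.
All 6 GPU-h of Ablate fit (value 60) ; 76 remain.
Take all of Distill (5 GPU-h, value 33) ; 71 GPU-h left.
Align: take in full, 5 GPU-h for value 21 ; 66 left.
Pretrain: take in full, 11 GPU-h for value 38 ; 55 left.
All 13 GPU-h of Sweep fit (value 41) ; 42 remain.
Take all of Retrain (19 GPU-h, value 53) ; 23 GPU-h left.
Fill the last 23 GPU-h with part of FtBase: 23/25 of it earns 55.2.
Total value = 301.2.

301.2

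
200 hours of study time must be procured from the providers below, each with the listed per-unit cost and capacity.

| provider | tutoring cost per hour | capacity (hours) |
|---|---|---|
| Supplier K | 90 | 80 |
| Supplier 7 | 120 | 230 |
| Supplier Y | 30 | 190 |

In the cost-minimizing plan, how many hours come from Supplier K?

Cheapest first:
Supplier Y at 30: take all 190 hours — 10 still needed.
Take 10 from Supplier K at 90 to finish.
Supplier 7: unused.

10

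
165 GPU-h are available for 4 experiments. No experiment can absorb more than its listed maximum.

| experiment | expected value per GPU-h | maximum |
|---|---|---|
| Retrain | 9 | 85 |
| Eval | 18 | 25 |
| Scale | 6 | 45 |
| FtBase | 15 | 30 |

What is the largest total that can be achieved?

1815

Order the experiments by expected value per GPU-h: Eval 18 > FtBase 15 > Retrain 9 > Scale 6.
Give Eval 25 to hit its cap of 25 ; 140 left.
FtBase takes 30 to reach its cap of 30 ; 110 left.
Retrain takes 85 to reach its cap of 85 ; 25 left.
Scale: +25 (room for 45) → 25. Pool exhausted.
Total = 9×85 + 18×25 + 6×25 + 15×30 = 1815.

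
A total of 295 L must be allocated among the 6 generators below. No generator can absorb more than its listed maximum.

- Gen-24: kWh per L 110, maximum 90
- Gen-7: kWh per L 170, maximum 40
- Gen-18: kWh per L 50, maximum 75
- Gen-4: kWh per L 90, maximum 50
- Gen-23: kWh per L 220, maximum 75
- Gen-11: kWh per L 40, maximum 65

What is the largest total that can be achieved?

39700

Highest kWh per L first: Gen-23 220 > Gen-7 170 > Gen-24 110 > Gen-4 90 > Gen-18 50 > Gen-11 40.
Gen-23: +75 to 75 (cap) — 220 left.
Gen-7: +40 to 40 (cap) — 180 left.
Gen-24: +90 to 90 (cap) — 90 left.
Gen-4: +50 to 50 (cap) — 40 left.
Gen-18: +40 (room for 75) → 40. Pool exhausted.
Total = 110×90 + 170×40 + 50×40 + 90×50 + 220×75 = 39700.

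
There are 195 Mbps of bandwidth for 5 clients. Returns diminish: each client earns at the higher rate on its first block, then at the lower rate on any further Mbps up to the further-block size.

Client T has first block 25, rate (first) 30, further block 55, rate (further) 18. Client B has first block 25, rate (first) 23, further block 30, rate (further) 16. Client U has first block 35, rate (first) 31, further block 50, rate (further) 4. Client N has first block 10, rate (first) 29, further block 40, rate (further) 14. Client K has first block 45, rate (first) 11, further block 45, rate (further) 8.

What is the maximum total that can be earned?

4380

Treat each block as its own option and order by rate: Client U/first 31 > Client T/first 30 > Client N/first 29 > Client B/first 23 > Client T/second 18 > Client B/second 16 > Client N/second 14 > Client K/first 11 > Client K/second 8 > Client U/second 4.
Client U first at 31: fill all 35 ; 160 left.
Fill Client T first block (25 at 30) ; 135 left.
Client N/first (29): +10 ; 125 left.
Fill Client B first block (25 at 23) ; 100 left.
Client T/second (18): +55 ; 45 left.
Client B/second (16): +30 ; 15 left.
Client N/second: +15 of 40 at 14; pool empty.
Total = 31×35 + 30×25 + 29×10 + 23×25 + 18×55 + 16×30 + 14×15 = 4380.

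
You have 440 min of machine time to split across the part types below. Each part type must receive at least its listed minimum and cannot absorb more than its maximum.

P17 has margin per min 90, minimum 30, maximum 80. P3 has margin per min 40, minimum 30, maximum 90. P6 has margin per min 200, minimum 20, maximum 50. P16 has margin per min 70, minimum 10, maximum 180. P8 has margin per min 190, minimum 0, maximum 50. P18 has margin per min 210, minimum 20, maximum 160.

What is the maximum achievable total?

66400

Meeting every minimum uses 30+30+20+10+0+20 = 110 min, leaving 330.
Rank by margin per min: P18 210 > P6 200 > P8 190 > P17 90 > P16 70 > P3 40.
P18: +140 to 160 (cap) → 190 left.
Give P6 30 more to hit its cap of 50 → 160 left.
P8 takes 50 more to reach its cap of 50 → 110 left.
Give P17 50 more to hit its cap of 80 → 60 left.
P16 has room for 170 more but only 60 remain, so it gets 70.
Total = 90×80 + 40×30 + 200×50 + 70×70 + 190×50 + 210×160 = 66400.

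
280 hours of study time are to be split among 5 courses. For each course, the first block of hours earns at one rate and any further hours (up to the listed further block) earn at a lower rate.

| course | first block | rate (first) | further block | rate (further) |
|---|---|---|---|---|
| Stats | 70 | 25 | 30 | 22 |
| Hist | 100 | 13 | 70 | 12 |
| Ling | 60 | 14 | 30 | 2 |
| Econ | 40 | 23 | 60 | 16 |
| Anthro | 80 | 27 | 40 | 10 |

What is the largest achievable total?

Order all 10 blocks by rate: Anthro/first 27 > Stats/first 25 > Econ/first 23 > Stats/second 22 > Econ/second 16 > Ling/first 14 > Hist/first 13 > Hist/second 12 > Anthro/second 10 > Ling/second 2.
Anthro/first (27): +80 — 200 left.
Stats/first (25): +70 — 130 left.
Fill Econ first block (40 at 23) — 90 left.
Stats/second (22): +30 — 60 left.
Econ second at 16: fill all 60 — 0 left.
Total = 27×80 + 25×70 + 23×40 + 22×30 + 16×60 = 6450.

6450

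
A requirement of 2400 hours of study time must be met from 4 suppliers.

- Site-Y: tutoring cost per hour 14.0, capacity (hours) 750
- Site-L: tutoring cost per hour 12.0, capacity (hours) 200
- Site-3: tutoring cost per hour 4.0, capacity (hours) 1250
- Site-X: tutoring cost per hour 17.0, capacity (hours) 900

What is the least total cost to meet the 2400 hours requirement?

Fill from the cheapest supplier first.
Take 1250 from Site-3 at 4.0 → need 1150 more.
Take 200 from Site-L at 12.0 → need 950 more.
Site-Y at 14.0: take all 750 hours → 200 still needed.
Site-X at 17.0: take 200 of its 900 → requirement met.
Cost = 1250×4.0 + 200×12.0 + 750×14.0 + 200×17.0 = 21300.

21300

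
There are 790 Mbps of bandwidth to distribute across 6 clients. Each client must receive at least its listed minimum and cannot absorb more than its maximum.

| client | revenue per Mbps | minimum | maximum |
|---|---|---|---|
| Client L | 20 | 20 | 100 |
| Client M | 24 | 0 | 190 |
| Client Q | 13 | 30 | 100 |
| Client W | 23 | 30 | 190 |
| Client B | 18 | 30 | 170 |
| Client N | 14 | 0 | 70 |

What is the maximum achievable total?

15880

Meeting every minimum uses 20+0+30+30+30+0 = 110 Mbps, leaving 680.
Highest revenue per Mbps first: Client M 24 > Client W 23 > Client L 20 > Client B 18 > Client N 14 > Client Q 13.
Client M takes 190 more to reach its cap of 190 ; 490 left.
Client W takes 160 more to reach its cap of 190 ; 330 left.
Client L: +80 to 100 (cap) ; 250 left.
Client B takes 140 more to reach its cap of 170 ; 110 left.
Client N takes 70 more to reach its cap of 70 ; 40 left.
Client Q has room for 70 more but only 40 remain, so it gets 70.
Total = 20×100 + 24×190 + 13×70 + 23×190 + 18×170 + 14×70 = 15880.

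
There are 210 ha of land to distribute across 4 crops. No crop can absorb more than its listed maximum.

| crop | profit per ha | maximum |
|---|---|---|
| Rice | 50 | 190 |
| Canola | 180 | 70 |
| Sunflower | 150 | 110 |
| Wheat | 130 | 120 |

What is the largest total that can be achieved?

Highest profit per ha first: Canola 180 > Sunflower 150 > Wheat 130 > Rice 50.
Canola takes 70 to reach its cap of 70 ; 140 left.
Sunflower: +110 to 110 (cap) ; 30 left.
Wheat has room for 120 but only 30 remain, so it gets 30.
Total = 180×70 + 150×110 + 130×30 = 33000.

33000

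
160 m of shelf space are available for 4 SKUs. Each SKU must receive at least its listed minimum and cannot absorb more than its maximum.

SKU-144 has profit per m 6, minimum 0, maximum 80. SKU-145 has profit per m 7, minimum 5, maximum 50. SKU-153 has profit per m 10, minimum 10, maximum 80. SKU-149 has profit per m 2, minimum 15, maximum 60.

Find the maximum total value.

Meeting every minimum uses 0+5+10+15 = 30 m, leaving 130.
Order the SKUs by profit per m: SKU-153 10 > SKU-145 7 > SKU-144 6 > SKU-149 2.
SKU-153: +70 to 80 (cap) — 60 left.
SKU-145: +45 to 50 (cap) — 15 left.
SKU-144 has room for 80 more but only 15 remain, so it gets 15.
Total = 6×15 + 7×50 + 10×80 + 2×15 = 1270.

1270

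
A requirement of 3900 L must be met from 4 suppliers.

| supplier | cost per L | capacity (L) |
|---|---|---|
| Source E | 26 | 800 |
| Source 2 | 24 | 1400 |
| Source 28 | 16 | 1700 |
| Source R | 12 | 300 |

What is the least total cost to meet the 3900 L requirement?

Cheapest first:
Take 300 from Source R at 12 — need 3600 more.
Source 28 at 16: take all 1700 L — 1900 still needed.
Take 1400 from Source 2 at 24 — need 500 more.
Take 500 from Source E at 26 to finish.
Cost = 300×12 + 1700×16 + 1400×24 + 500×26 = 77400.

77400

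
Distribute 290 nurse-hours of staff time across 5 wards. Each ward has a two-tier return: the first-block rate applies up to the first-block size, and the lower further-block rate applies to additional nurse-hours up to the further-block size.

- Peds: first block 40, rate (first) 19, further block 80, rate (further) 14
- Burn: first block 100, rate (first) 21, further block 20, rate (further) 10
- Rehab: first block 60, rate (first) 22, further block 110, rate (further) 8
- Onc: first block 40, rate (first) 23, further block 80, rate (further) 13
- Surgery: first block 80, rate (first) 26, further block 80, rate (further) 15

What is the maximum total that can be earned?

6610

Order all 10 blocks by rate: Surgery/T1 26 > Onc/T1 23 > Rehab/T1 22 > Burn/T1 21 > Peds/T1 19 > Surgery/T2 15 > Peds/T2 14 > Onc/T2 13 > Burn/T2 10 > Rehab/T2 8.
Fill Surgery T1 block (80 at 26) → 210 left.
Fill Onc T1 block (40 at 23) → 170 left.
Fill Rehab T1 block (60 at 22) → 110 left.
Burn T1 at 21: fill all 100 → 10 left.
Peds T1 at 19: only 10 left, fill 10.
Total = 26×80 + 23×40 + 22×60 + 21×100 + 19×10 = 6610.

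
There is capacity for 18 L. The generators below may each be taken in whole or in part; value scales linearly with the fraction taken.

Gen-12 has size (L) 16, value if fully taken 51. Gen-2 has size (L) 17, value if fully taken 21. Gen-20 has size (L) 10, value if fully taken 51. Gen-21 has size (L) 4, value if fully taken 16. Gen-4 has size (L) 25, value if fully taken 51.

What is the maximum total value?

79.75

Rank by value-to-size ratio: Gen-20 51/10≈5.1, Gen-21 16/4≈4, Gen-12 51/16≈3.19, Gen-4 51/25≈2.04, Gen-2 21/17≈1.24.
All 10 L of Gen-20 fit (value 51) → 8 remain.
Take all of Gen-21 (4 L, value 16) → 4 L left.
4 L left: a 4/16 share of Gen-12 gives 51×4/16 = 12.75.
Total value = 79.75.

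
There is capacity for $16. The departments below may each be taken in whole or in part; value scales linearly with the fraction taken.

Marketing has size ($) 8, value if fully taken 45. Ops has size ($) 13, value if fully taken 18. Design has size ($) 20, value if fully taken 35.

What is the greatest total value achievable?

Rank by value-to-size ratio: Marketing 45/8≈5.62, Design 35/20≈1.75, Ops 18/13≈1.38.
Marketing: take in full, 8 $ for value 45 → 8 left.
Only 8 $ remain; take 8/20 of Design for value 35×8/20 = 14.
Total value = 59.

59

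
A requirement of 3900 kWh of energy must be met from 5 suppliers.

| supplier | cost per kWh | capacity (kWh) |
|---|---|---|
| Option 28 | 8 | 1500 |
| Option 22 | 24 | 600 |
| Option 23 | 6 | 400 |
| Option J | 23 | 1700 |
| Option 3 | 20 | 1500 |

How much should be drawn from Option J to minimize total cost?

Use suppliers in increasing cost order.
Option 23 (6): use full 400 ; 3500 kWh to go.
Option 28 (8): use full 1500 ; 2000 kWh to go.
Take 1500 from Option 3 at 20 ; need 500 more.
Option J (23): take the remaining 500 ; done.
Option 22: unused.

500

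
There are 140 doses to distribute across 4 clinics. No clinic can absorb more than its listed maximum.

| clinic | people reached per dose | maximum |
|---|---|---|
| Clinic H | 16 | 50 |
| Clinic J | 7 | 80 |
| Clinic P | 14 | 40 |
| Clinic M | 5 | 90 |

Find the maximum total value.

1710

Order the clinics by people reached per dose: Clinic H 16 > Clinic P 14 > Clinic J 7 > Clinic M 5.
Clinic H: +50 to 50 (cap) ; 90 left.
Clinic P: +40 to 40 (cap) ; 50 left.
Clinic J: +50 (room for 80) → 50. Pool exhausted.
Total = 16×50 + 7×50 + 14×40 = 1710.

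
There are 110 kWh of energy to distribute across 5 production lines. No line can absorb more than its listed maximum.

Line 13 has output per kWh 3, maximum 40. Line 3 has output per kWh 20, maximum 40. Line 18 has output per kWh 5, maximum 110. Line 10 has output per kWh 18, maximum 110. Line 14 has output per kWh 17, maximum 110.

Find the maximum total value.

Order the production lines by output per kWh: Line 3 20 > Line 10 18 > Line 14 17 > Line 18 5 > Line 13 3.
Line 3 takes 40 to reach its cap of 40 → 70 left.
Line 10 has room for 110 but only 70 remain, so it gets 70.
Total = 20×40 + 18×70 = 2060.

2060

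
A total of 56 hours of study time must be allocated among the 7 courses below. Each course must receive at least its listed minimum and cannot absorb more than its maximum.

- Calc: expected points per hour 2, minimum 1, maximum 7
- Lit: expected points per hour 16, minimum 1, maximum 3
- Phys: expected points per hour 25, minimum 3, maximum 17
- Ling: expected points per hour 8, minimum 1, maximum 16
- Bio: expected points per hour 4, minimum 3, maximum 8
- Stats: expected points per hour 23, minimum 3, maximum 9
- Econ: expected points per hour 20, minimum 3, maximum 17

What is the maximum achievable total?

1082

Meeting every minimum uses 1+1+3+1+3+3+3 = 15 hours, leaving 41.
Rank by expected points per hour: Phys 25 > Stats 23 > Econ 20 > Lit 16 > Ling 8 > Bio 4 > Calc 2.
Phys takes 14 more to reach its cap of 17 → 27 left.
Stats takes 6 more to reach its cap of 9 → 21 left.
Econ takes 14 more to reach its cap of 17 → 7 left.
Give Lit 2 more to hit its cap of 3 → 5 left.
Ling: +5 (room for 15) → 6. Pool exhausted.
Total = 2×1 + 16×3 + 25×17 + 8×6 + 4×3 + 23×9 + 20×17 = 1082.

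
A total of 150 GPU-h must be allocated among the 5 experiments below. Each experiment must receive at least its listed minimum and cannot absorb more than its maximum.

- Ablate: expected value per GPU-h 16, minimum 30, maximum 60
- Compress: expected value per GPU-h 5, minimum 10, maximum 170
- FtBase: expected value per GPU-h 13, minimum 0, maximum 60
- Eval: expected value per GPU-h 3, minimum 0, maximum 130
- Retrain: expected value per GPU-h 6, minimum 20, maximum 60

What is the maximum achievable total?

1910

Meeting every minimum uses 30+10+0+0+20 = 60 GPU-h, leaving 90.
Rank by expected value per GPU-h: Ablate 16 > FtBase 13 > Retrain 6 > Compress 5 > Eval 3.
Ablate takes 30 more to reach its cap of 60 → 60 left.
FtBase takes 60 more to reach its cap of 60 → 0 left.
Total = 16×60 + 5×10 + 13×60 + 6×20 = 1910.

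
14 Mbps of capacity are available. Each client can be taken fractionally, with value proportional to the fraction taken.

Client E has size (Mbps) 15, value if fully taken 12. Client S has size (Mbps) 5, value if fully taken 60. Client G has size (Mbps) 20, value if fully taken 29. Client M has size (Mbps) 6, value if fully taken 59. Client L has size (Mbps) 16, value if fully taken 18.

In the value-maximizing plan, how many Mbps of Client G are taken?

3

Best value per unit of size first: Client S 60/5≈12, Client M 59/6≈9.83, Client G 29/20≈1.45, Client L 18/16≈1.12, Client E 12/15≈0.8.
Take all of Client S (5 Mbps, value 60) → 9 Mbps left.
Client M: take in full, 6 Mbps for value 59 → 3 left.
3 Mbps left: a 3/20 share of Client G gives 29×3/20 = 4.35.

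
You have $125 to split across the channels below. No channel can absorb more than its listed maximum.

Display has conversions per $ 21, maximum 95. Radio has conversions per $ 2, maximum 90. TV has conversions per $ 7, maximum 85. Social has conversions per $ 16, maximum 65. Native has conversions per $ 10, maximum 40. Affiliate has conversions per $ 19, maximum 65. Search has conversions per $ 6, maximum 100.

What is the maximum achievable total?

2565

Rank by conversions per $: Display 21 > Affiliate 19 > Social 16 > Native 10 > TV 7 > Search 6 > Radio 2.
Display takes 95 to reach its cap of 95 → 30 left.
Affiliate: +30 (room for 65) → 30. Pool exhausted.
Total = 21×95 + 19×30 = 2565.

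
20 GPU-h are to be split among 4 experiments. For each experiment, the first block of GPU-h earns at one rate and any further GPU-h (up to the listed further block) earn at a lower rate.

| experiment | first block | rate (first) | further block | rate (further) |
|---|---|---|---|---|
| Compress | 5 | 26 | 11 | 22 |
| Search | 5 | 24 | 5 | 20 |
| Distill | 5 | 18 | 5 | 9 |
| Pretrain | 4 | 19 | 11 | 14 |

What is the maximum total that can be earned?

Rank every tier by rate: Compress/tier1 26 > Search/tier1 24 > Compress/tier2 22 > Search/tier2 20 > Pretrain/tier1 19 > Distill/tier1 18 > Pretrain/tier2 14 > Distill/tier2 9.
Compress tier1 at 26: fill all 5 — 15 left.
Search/tier1 (24): +5 — 10 left.
Compress/tier2: +10 of 11 at 22; pool empty.
Total = 26×5 + 24×5 + 22×10 = 470.

470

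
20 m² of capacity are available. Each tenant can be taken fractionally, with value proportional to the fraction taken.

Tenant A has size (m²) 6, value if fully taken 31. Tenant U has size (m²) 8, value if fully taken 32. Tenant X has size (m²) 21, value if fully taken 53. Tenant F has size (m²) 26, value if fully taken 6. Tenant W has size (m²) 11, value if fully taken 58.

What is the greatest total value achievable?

101

Sort by value density: Tenant W 58/11≈5.27, Tenant A 31/6≈5.17, Tenant U 32/8≈4, Tenant X 53/21≈2.52, Tenant F 6/26≈0.231.
Take all of Tenant W (11 m², value 58) ; 9 m² left.
All 6 m² of Tenant A fit (value 31) ; 3 remain.
Fill the last 3 m² with part of Tenant U: 3/8 of it earns 12.
Total value = 101.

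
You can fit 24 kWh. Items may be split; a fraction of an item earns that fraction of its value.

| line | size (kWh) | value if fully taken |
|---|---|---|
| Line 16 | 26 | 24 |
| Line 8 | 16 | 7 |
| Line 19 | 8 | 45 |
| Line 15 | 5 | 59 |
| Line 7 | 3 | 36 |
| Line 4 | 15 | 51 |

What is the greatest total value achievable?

167.2

Best value per unit of size first: Line 7 36/3≈12, Line 15 59/5≈11.8, Line 19 45/8≈5.62, Line 4 51/15≈3.4, Line 16 24/26≈0.923, Line 8 7/16≈0.438.
All 3 kWh of Line 7 fit (value 36) ; 21 remain.
Line 15: take in full, 5 kWh for value 59 ; 16 left.
Take all of Line 19 (8 kWh, value 45) ; 8 kWh left.
8 kWh left: a 8/15 share of Line 4 gives 51×8/15 = 27.2.
Total value = 167.2.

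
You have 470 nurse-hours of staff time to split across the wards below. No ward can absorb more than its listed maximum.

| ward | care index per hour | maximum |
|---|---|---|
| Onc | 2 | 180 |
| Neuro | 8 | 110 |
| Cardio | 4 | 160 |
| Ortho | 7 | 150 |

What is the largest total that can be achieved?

2670

Rank by care index per hour: Neuro 8 > Ortho 7 > Cardio 4 > Onc 2.
Neuro takes 110 to reach its cap of 110 → 360 left.
Give Ortho 150 to hit its cap of 150 → 210 left.
Cardio: +160 to 160 (cap) → 50 left.
Only 50 left; Onc takes them to reach 50.
Total = 2×50 + 8×110 + 4×160 + 7×150 = 2670.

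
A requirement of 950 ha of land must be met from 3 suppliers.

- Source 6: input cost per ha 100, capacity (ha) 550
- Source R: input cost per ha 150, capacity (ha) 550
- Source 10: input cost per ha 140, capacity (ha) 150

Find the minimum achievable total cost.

113500

Cheapest first:
Take 550 from Source 6 at 100 ; need 400 more.
Source 10 at 140: take all 150 ha ; 250 still needed.
Take 250 from Source R at 150 to finish.
Cost = 550×100 + 150×140 + 250×150 = 113500.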